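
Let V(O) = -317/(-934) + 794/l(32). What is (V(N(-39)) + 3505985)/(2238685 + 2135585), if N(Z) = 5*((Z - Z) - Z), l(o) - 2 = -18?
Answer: 13098175829/16342272720 ≈ 0.80149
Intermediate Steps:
l(o) = -16 (l(o) = 2 - 18 = -16)
N(Z) = -5*Z (N(Z) = 5*(0 - Z) = 5*(-Z) = -5*Z)
V(O) = -184131/3736 (V(O) = -317/(-934) + 794/(-16) = -317*(-1/934) + 794*(-1/16) = 317/934 - 397/8 = -184131/3736)
(V(N(-39)) + 3505985)/(2238685 + 2135585) = (-184131/3736 + 3505985)/(2238685 + 2135585) = (13098175829/3736)/4374270 = (13098175829/3736)*(1/4374270) = 13098175829/16342272720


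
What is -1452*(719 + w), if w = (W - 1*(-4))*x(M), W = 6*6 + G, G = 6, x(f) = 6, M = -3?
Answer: -1444740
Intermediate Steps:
W = 42 (W = 6*6 + 6 = 36 + 6 = 42)
w = 276 (w = (42 - 1*(-4))*6 = (42 + 4)*6 = 46*6 = 276)
-1452*(719 + w) = -1452*(719 + 276) = -1452*995 = -1444740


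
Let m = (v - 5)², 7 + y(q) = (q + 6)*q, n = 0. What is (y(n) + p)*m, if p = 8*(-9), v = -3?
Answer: -5056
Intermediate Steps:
y(q) = -7 + q*(6 + q) (y(q) = -7 + (q + 6)*q = -7 + (6 + q)*q = -7 + q*(6 + q))
m = 64 (m = (-3 - 5)² = (-8)² = 64)
p = -72
(y(n) + p)*m = ((-7 + 0² + 6*0) - 72)*64 = ((-7 + 0 + 0) - 72)*64 = (-7 - 72)*64 = -79*64 = -5056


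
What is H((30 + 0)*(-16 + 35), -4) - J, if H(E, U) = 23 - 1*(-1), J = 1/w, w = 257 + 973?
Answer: 29519/1230 ≈ 23.999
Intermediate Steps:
w = 1230
J = 1/1230 ≈ 0.00081301
H(E, U) = 24 (H(E, U) = 23 + 1 = 24)
H((30 + 0)*(-16 + 35), -4) - J = 24 - 1*1/1230 = 24 - 1/1230 = 29519/1230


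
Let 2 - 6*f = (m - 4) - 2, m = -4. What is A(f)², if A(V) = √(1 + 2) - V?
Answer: (2 - √3)² ≈ 0.071797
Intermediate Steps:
f = 2 (f = ⅓ - ((-4 - 4) - 2)/6 = ⅓ - (-8 - 2)/6 = ⅓ - ⅙*(-10) = ⅓ + 5/3 = 2)
A(V) = √3 - V
A(f)² = (√3 - 1*2)² = (√3 - 2)² = (-2 + √3)²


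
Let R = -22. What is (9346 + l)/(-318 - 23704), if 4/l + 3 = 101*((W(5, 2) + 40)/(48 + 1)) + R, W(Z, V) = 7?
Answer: -8229202/21151371 ≈ -0.38906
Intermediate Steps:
l = 98/1761 (l = 4/(-3 + (101*((7 + 40)/(48 + 1)) - 22)) = 4/(-3 + (101*(47/49) - 22)) = 4/(-3 + (4747/49 - 22)) = 4/(-3 + 3669/49) = 4/(3522/49) = 4*(49/3522) = 98/1761 ≈ 0.055650)
(9346 + l)/(-318 - 23704) = (9346 + 98/1761)/(-318 - 23704) = (16458404/1761)/(-24022) = (16458404/1761)*(-1/24022) = -8229202/21151371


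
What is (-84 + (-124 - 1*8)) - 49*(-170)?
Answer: 8114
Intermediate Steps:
(-84 + (-124 - 1*8)) - 49*(-170) = (-84 + (-124 - 8)) + 8330 = (-84 - 132) + 8330 = -216 + 8330 = 8114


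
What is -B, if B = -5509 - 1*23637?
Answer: 29146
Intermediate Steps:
B = -29146 (B = -5509 - 23637 = -29146)
-B = -1*(-29146) = 29146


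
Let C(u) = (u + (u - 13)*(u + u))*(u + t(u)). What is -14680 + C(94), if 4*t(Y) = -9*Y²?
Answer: -303191094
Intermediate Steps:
t(Y) = -9*Y²/4 (t(Y) = (-9*Y²)/4 = -9*Y²/4)
C(u) = (u - 9*u²/4)*(u + 2*u*(-13 + u)) (C(u) = (u + (u - 13)*(u + u))*(u - 9*u²/4) = (u + (-13 + u)*(2*u))*(u - 9*u²/4) = (u + 2*u*(-13 + u))*(u - 9*u²/4) = (u - 9*u²/4)*(u + 2*u*(-13 + u)))
-14680 + C(94) = -14680 + (¼)*94²*(-100 - 18*94² + 233*94) = -14680 + (¼)*8836*(-100 - 18*8836 + 21902) = -14680 + (¼)*8836*(-100 - 159048 + 21902) = -14680 + (¼)*8836*(-137246) = -14680 - 303176414 = -303191094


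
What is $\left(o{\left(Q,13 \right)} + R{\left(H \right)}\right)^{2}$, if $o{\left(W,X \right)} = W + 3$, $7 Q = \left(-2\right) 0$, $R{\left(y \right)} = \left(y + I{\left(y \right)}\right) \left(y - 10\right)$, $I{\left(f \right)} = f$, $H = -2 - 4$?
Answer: $38025$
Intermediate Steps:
$H = -6$
$R{\left(y \right)} = 2 y \left(-10 + y\right)$ ($R{\left(y \right)} = \left(y + y\right) \left(y - 10\right) = 2 y \left(-10 + y\right)$)
$Q = 0$ ($Q = \frac{\left(-2\right) 0}{7} = \frac{1}{7} \cdot 0 = 0$)
$o{\left(W,X \right)} = 3 + W$
$\left(o{\left(Q,13 \right)} + R{\left(H \right)}\right)^{2} = \left(\left(3 + 0\right) + 2 \left(-6\right) \left(-10 - 6\right)\right)^{2} = \left(3 + 2 \left(-6\right) \left(-16\right)\right)^{2} = \left(3 + 192\right)^{2} = 195^{2} = 38025$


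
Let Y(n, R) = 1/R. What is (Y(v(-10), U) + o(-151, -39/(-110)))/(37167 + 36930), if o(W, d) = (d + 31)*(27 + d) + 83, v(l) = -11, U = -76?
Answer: 108130727/8517450150 ≈ 0.012695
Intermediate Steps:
o(W, d) = 83 + (27 + d)*(31 + d) (o(W, d) = (31 + d)*(27 + d) + 83 = (27 + d)*(31 + d) + 83 = 83 + (27 + d)*(31 + d))
(Y(v(-10), U) + o(-151, -39/(-110)))/(37167 + 36930) = (1/(-76) + (920 + (-39/(-110))**2 + 58*(-39/(-110))))/(37167 + 36930) = (-1/76 + (920 + (-39*(-1/110))**2 + 58*(-39*(-1/110))))/74097 = (-1/76 + (920 + (39/110)**2 + 58*(39/110)))*(1/74097) = (-1/76 + (920 + 1521/12100 + 1131/55))*(1/74097) = (-1/76 + 11382341/12100)*(1/74097) = (108130727/114950)*(1/74097) = 108130727/8517450150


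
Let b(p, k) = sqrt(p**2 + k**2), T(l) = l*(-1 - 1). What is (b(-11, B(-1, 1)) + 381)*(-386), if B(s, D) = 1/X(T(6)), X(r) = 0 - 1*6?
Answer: -147066 - 193*sqrt(4357)/3 ≈ -1.5131e+5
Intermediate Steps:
T(l) = -2*l (T(l) = l*(-2) = -2*l)
X(r) = -6 (X(r) = 0 - 6 = -6)
B(s, D) = -1/6 (B(s, D) = 1/(-6) = -1/6)
b(p, k) = sqrt(k**2 + p**2)
(b(-11, B(-1, 1)) + 381)*(-386) = (sqrt((-1/6)**2 + (-11)**2) + 381)*(-386) = (sqrt(1/36 + 121) + 381)*(-386) = (sqrt(4357/36) + 381)*(-386) = (sqrt(4357)/6 + 381)*(-386) = (381 + sqrt(4357)/6)*(-386) = -147066 - 193*sqrt(4357)/3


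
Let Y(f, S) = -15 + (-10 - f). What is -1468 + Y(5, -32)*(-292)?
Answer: 7292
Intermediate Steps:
Y(f, S) = -25 - f
-1468 + Y(5, -32)*(-292) = -1468 + (-25 - 1*5)*(-292) = -1468 + (-25 - 5)*(-292) = -1468 - 30*(-292) = -1468 + 8760 = 7292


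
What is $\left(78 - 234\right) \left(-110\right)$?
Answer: $17160$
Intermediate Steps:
$\left(78 - 234\right) \left(-110\right) = \left(-156\right) \left(-110\right) = 17160$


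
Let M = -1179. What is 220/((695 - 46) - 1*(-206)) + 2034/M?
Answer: -32882/22401 ≈ -1.4679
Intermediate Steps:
220/((695 - 46) - 1*(-206)) + 2034/M = 220/((695 - 46) - 1*(-206)) + 2034/(-1179) = 220/(649 + 206) + 2034*(-1/1179) = 220/855 - 226/131 = 220*(1/855) - 226/131 = 44/171 - 226/131 = -32882/22401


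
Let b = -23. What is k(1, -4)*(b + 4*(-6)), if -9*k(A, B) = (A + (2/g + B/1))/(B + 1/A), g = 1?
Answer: 47/27 ≈ 1.7407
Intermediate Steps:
k(A, B) = -(2 + A + B)/(9*(B + 1/A)) (k(A, B) = -(A + (2/1 + B/1))/(9*(B + 1/A)) = -(A + (2*1 + B*1))/(9*(B + 1/A)) = -(A + (2 + B))/(9*(B + 1/A)) = -(2 + A + B)/(9*(B + 1/A)))
k(1, -4)*(b + 4*(-6)) = (-1*1*(2 + 1 - 4)/(9 + 9*1*(-4)))*(-23 + 4*(-6)) = (-1*1*(-1)/(9 - 36))*(-23 - 24) = -1*1*(-1)/(-27)*(-47) = -1*1*(-1/27)*(-1)*(-47) = -1/27*(-47) = 47/27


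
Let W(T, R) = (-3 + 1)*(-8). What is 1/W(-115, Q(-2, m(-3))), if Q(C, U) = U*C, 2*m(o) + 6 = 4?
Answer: 1/16 ≈ 0.062500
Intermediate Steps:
m(o) = -1 (m(o) = -3 + (1/2)*4 = -3 + 2 = -1)
Q(C, U) = C*U
W(T, R) = 16 (W(T, R) = -2*(-8) = 16)
1/W(-115, Q(-2, m(-3))) = 1/16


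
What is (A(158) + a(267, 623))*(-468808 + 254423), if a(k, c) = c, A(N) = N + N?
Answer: -201307515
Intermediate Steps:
A(N) = 2*N
(A(158) + a(267, 623))*(-468808 + 254423) = (2*158 + 623)*(-468808 + 254423) = (316 + 623)*(-214385) = 939*(-214385) = -201307515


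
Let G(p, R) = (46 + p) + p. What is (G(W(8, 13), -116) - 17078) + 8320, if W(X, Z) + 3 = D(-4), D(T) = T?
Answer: -8726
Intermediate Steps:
W(X, Z) = -7 (W(X, Z) = -3 - 4 = -7)
G(p, R) = 46 + 2*p
(G(W(8, 13), -116) - 17078) + 8320 = ((46 + 2*(-7)) - 17078) + 8320 = ((46 - 14) - 17078) + 8320 = (32 - 17078) + 8320 = -17046 + 8320 = -8726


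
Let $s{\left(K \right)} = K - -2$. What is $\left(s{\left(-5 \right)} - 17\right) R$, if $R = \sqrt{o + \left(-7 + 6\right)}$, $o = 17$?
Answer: $-80$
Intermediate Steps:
$s{\left(K \right)} = 2 + K$ ($s{\left(K \right)} = K + 2 = 2 + K$)
$R = 4$ ($R = \sqrt{17 + \left(-7 + 6\right)} = \sqrt{17 - 1} = \sqrt{16} = 4$)
$\left(s{\left(-5 \right)} - 17\right) R = \left(\left(2 - 5\right) - 17\right) 4 = \left(-3 - 17\right) 4 = \left(-20\right) 4 = -80$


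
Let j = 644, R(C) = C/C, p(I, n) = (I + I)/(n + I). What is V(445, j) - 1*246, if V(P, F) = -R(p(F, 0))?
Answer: -247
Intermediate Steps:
p(I, n) = 2*I/(I + n) (p(I, n) = (2*I)/(I + n) = 2*I/(I + n))
R(C) = 1
V(P, F) = -1 (V(P, F) = -1*1 = -1)
V(445, j) - 1*246 = -1 - 1*246 = -1 - 246 = -247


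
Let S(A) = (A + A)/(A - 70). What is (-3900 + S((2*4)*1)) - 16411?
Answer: -629649/31 ≈ -20311.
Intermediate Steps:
S(A) = 2*A/(-70 + A) (S(A) = (2*A)/(-70 + A) = 2*A/(-70 + A))
(-3900 + S((2*4)*1)) - 16411 = (-3900 + 2*((2*4)*1)/(-70 + (2*4)*1)) - 16411 = (-3900 + 2*(8*1)/(-70 + 8*1)) - 16411 = (-3900 + 2*8/(-70 + 8)) - 16411 = (-3900 + 2*8/(-62)) - 16411 = (-3900 + 2*8*(-1/62)) - 16411 = (-3900 - 8/31) - 16411 = -120908/31 - 16411 = -629649/31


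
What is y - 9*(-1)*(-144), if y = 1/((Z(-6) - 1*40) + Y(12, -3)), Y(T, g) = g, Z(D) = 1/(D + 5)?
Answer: -57025/44 ≈ -1296.0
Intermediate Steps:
Z(D) = 1/(5 + D)
y = -1/44 (y = 1/((1/(5 - 6) - 1*40) - 3) = 1/((1/(-1) - 40) - 3) = 1/((-1 - 40) - 3) = 1/(-41 - 3) = 1/(-44) = -1/44 ≈ -0.022727)
y - 9*(-1)*(-144) = -1/44 - 9*(-1)*(-144) = -1/44 + 9*(-144) = -1/44 - 1296 = -57025/44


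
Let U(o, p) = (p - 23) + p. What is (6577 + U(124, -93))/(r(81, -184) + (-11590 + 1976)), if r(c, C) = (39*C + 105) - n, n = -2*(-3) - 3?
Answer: -398/1043 ≈ -0.38159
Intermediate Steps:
U(o, p) = -23 + 2*p (U(o, p) = (-23 + p) + p = -23 + 2*p)
n = 3 (n = 6 - 3 = 3)
r(c, C) = 102 + 39*C (r(c, C) = (39*C + 105) - 1*3 = (105 + 39*C) - 3 = 102 + 39*C)
(6577 + U(124, -93))/(r(81, -184) + (-11590 + 1976)) = (6577 + (-23 + 2*(-93)))/((102 + 39*(-184)) + (-11590 + 1976)) = (6577 + (-23 - 186))/((102 - 7176) - 9614) = (6577 - 209)/(-7074 - 9614) = 6368/(-16688) = 6368*(-1/16688) = -398/1043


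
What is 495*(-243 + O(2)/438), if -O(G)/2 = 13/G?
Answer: -17563755/146 ≈ -1.2030e+5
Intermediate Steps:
O(G) = -26/G
495*(-243 + O(2)/438) = 495*(-243 - 26/2/438) = 495*(-243 - 26*½*(1/438)) = 495*(-243 - 13*1/438) = 495*(-243 - 13/438) = 495*(-106447/438) = -17563755/146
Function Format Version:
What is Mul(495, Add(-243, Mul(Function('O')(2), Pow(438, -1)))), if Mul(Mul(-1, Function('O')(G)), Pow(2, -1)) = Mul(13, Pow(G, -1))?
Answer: Rational(-17563755, 146) ≈ -1.2030e+5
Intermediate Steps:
Function('O')(G) = Mul(-26, Pow(G, -1)) (Function('O')(G) = Mul(-2, Mul(13, Pow(G, -1))) = Mul(-26, Pow(G, -1)))
Mul(495, Add(-243, Mul(Function('O')(2), Pow(438, -1)))) = Mul(495, Add(-243, Mul(Mul(-26, Pow(2, -1)), Pow(438, -1)))) = Mul(495, Add(-243, Mul(Mul(-26, Rational(1, 2)), Rational(1, 438)))) = Mul(495, Add(-243, Mul(-13, Rational(1, 438)))) = Mul(495, Add(-243, Rational(-13, 438))) = Mul(495, Rational(-106447, 438)) = Rational(-17563755, 146)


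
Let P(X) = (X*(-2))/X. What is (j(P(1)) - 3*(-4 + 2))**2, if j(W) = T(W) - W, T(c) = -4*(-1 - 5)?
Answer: 1024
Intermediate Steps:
P(X) = -2 (P(X) = (-2*X)/X = -2)
T(c) = 24 (T(c) = -4*(-6) = 24)
j(W) = 24 - W
(j(P(1)) - 3*(-4 + 2))**2 = ((24 - 1*(-2)) - 3*(-4 + 2))**2 = ((24 + 2) - 3*(-2))**2 = (26 + 6)**2 = 32**2 = 1024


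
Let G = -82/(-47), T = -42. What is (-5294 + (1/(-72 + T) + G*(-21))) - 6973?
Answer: -65922941/5358 ≈ -12304.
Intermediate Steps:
G = 82/47 (G = -82*(-1/47) = 82/47 ≈ 1.7447)
(-5294 + (1/(-72 + T) + G*(-21))) - 6973 = (-5294 + (1/(-72 - 42) + (82/47)*(-21))) - 6973 = (-5294 + (1/(-114) - 1722/47)) - 6973 = (-5294 + (-1/114 - 1722/47)) - 6973 = (-5294 - 196355/5358) - 6973 = -28561607/5358 - 6973 = -65922941/5358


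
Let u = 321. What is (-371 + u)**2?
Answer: 2500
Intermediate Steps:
(-371 + u)**2 = (-371 + 321)**2 = (-50)**2 = 2500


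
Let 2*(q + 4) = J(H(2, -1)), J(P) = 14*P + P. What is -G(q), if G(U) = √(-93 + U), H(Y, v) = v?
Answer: -I*√418/2 ≈ -10.223*I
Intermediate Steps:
J(P) = 15*P
q = -23/2 (q = -4 + (15*(-1))/2 = -4 + (½)*(-15) = -4 - 15/2 = -23/2 ≈ -11.500)
-G(q) = -√(-93 - 23/2) = -√(-209/2) = -I*√418/2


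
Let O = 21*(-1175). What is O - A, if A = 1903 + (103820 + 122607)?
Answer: -253005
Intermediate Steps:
O = -24675
A = 228330 (A = 1903 + 226427 = 228330)
O - A = -24675 - 1*228330 = -24675 - 228330 = -253005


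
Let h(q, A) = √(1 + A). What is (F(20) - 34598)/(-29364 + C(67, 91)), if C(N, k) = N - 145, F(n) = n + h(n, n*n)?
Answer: 5763/4907 - √401/29442 ≈ 1.1738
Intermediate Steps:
F(n) = n + √(1 + n²) (F(n) = n + √(1 + n*n) = n + √(1 + n²))
C(N, k) = -145 + N
(F(20) - 34598)/(-29364 + C(67, 91)) = ((20 + √(1 + 20²)) - 34598)/(-29364 + (-145 + 67)) = ((20 + √(1 + 400)) - 34598)/(-29364 - 78) = ((20 + √401) - 34598)/(-29442) = (-34578 + √401)*(-1/29442) = 5763/4907 - √401/29442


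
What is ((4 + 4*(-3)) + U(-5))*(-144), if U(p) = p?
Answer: 1872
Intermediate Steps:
((4 + 4*(-3)) + U(-5))*(-144) = ((4 + 4*(-3)) - 5)*(-144) = ((4 - 12) - 5)*(-144) = (-8 - 5)*(-144) = -13*(-144) = 1872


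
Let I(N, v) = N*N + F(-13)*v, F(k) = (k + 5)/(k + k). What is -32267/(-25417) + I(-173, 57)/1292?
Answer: 10436921717/426903932 ≈ 24.448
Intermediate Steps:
F(k) = (5 + k)/(2*k) (F(k) = (5 + k)/((2*k)) = (5 + k)*(1/(2*k)) = (5 + k)/(2*k))
I(N, v) = N² + 4*v/13 (I(N, v) = N*N + ((½)*(5 - 13)/(-13))*v = N² + ((½)*(-1/13)*(-8))*v = N² + 4*v/13)
-32267/(-25417) + I(-173, 57)/1292 = -32267/(-25417) + ((-173)² + (4/13)*57)/1292 = -32267*(-1/25417) + (29929 + 228/13)*(1/1292) = 32267/25417 + (389305/13)*(1/1292) = 32267/25417 + 389305/16796 = 10436921717/426903932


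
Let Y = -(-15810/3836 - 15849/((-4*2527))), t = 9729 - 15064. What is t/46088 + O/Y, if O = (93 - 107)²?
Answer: 12490340619913/162971638536 ≈ 76.641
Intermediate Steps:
O = 196 (O = (-14)² = 196)
t = -5335
Y = 3536097/1384796 (Y = -(-15810*1/3836 - 15849/(-10108)) = -(-7905/1918 - 15849*(-1/10108)) = -(-7905/1918 + 15849/10108) = -1*(-3536097/1384796) = 3536097/1384796 ≈ 2.5535)
t/46088 + O/Y = -5335/46088 + 196/(3536097/1384796) = -5335*1/46088 + 196*(1384796/3536097) = -5335/46088 + 271420016/3536097 = 12490340619913/162971638536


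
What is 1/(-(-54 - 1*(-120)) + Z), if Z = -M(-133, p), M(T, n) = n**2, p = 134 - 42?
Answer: -1/8530 ≈ -0.00011723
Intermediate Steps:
p = 92
Z = -8464 (Z = -1*92**2 = -1*8464 = -8464)
1/(-(-54 - 1*(-120)) + Z) = 1/(-(-54 - 1*(-120)) - 8464) = 1/(-(-54 + 120) - 8464) = 1/(-1*66 - 8464) = 1/(-66 - 8464) = 1/(-8530) = -1/8530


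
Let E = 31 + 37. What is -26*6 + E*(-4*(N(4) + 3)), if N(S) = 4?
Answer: -2060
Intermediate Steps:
E = 68
-26*6 + E*(-4*(N(4) + 3)) = -26*6 + 68*(-4*(4 + 3)) = -156 + 68*(-4*7) = -156 + 68*(-28) = -156 - 1904 = -2060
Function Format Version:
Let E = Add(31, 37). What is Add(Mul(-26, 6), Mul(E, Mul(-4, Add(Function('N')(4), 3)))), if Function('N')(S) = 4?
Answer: -2060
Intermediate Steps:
E = 68
Add(Mul(-26, 6), Mul(E, Mul(-4, Add(Function('N')(4), 3)))) = Add(Mul(-26, 6), Mul(68, Mul(-4, Add(4, 3)))) = Add(-156, Mul(68, Mul(-4, 7))) = Add(-156, Mul(68, -28)) = Add(-156, -1904) = -2060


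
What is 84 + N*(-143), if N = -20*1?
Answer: 2944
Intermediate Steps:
N = -20
84 + N*(-143) = 84 - 20*(-143) = 84 + 2860 = 2944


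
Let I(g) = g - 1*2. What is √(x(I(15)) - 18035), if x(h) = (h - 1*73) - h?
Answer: 6*I*√503 ≈ 134.57*I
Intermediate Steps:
I(g) = -2 + g (I(g) = g - 2 = -2 + g)
x(h) = -73 (x(h) = (h - 73) - h = (-73 + h) - h = -73)
√(x(I(15)) - 18035) = √(-73 - 18035) = √(-18108) = 6*I*√503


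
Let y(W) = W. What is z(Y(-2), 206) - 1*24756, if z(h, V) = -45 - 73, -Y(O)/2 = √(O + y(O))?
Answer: -24874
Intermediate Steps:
Y(O) = -2*√2*√O (Y(O) = -2*√(O + O) = -2*√2*√O)
z(h, V) = -118
z(Y(-2), 206) - 1*24756 = -118 - 1*24756 = -118 - 24756 = -24874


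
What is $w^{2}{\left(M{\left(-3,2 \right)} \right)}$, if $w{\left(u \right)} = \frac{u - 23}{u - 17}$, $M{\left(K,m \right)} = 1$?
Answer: $\frac{121}{64} \approx 1.8906$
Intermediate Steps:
$w{\left(u \right)} = \frac{-23 + u}{-17 + u}$
$w^{2}{\left(M{\left(-3,2 \right)} \right)} = \left(\frac{-23 + 1}{-17 + 1}\right)^{2} = \left(\frac{1}{-16} \left(-22\right)\right)^{2} = \left(\left(- \frac{1}{16}\right) \left(-22\right)\right)^{2} = \left(\frac{11}{8}\right)^{2} = \frac{121}{64}$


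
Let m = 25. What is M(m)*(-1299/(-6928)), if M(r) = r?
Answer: 75/16 ≈ 4.6875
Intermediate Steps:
M(m)*(-1299/(-6928)) = 25*(-1299/(-6928)) = 25*(-1299*(-1/6928)) = 25*(3/16) = 75/16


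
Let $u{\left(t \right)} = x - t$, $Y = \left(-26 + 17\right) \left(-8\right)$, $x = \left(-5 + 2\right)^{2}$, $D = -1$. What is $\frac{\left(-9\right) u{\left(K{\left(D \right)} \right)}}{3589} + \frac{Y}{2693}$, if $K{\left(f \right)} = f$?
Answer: $\frac{16038}{9665177} \approx 0.0016594$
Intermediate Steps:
$x = 9$ ($x = \left(-3\right)^{2} = 9$)
$Y = 72$ ($Y = \left(-9\right) \left(-8\right) = 72$)
$u{\left(t \right)} = 9 - t$
$\frac{\left(-9\right) u{\left(K{\left(D \right)} \right)}}{3589} + \frac{Y}{2693} = \frac{\left(-9\right) \left(9 - -1\right)}{3589} + \frac{72}{2693} = - 9 \left(9 + 1\right) \frac{1}{3589} + 72 \cdot \frac{1}{2693} = \left(-9\right) 10 \cdot \frac{1}{3589} + \frac{72}{2693} = \left(-90\right) \frac{1}{3589} + \frac{72}{2693} = - \frac{90}{3589} + \frac{72}{2693} = \frac{16038}{9665177}$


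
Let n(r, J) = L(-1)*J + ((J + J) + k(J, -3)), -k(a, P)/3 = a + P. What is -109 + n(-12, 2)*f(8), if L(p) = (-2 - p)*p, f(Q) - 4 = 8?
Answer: -1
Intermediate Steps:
k(a, P) = -3*P - 3*a (k(a, P) = -3*(a + P) = -3*(P + a) = -3*P - 3*a)
f(Q) = 12 (f(Q) = 4 + 8 = 12)
L(p) = p*(-2 - p)
n(r, J) = 9 (n(r, J) = (-1*(-1)*(2 - 1))*J + ((J + J) + (-3*(-3) - 3*J)) = (-1*(-1)*1)*J + (2*J + (9 - 3*J)) = 1*J + (9 - J) = J + (9 - J) = 9)
-109 + n(-12, 2)*f(8) = -109 + 9*12 = -109 + 108 = -1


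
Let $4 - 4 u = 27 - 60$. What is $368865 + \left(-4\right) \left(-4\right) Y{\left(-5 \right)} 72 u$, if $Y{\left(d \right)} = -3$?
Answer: $336897$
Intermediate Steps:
$u = \frac{37}{4}$ ($u = 1 - \frac{27 - 60}{4} = 1 - - \frac{33}{4} = 1 + \frac{33}{4} = \frac{37}{4} \approx 9.25$)
$368865 + \left(-4\right) \left(-4\right) Y{\left(-5 \right)} 72 u = 368865 + \left(-4\right) \left(-4\right) \left(-3\right) 72 \cdot \frac{37}{4} = 368865 + 16 \left(-3\right) 72 \cdot \frac{37}{4} = 368865 + \left(-48\right) 72 \cdot \frac{37}{4} = 368865 - 31968 = 336897$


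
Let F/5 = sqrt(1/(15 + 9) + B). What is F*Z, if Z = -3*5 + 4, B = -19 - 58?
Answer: -55*I*sqrt(11082)/12 ≈ -482.49*I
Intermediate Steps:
B = -77
Z = -11 (Z = -15 + 4 = -11)
F = 5*I*sqrt(11082)/12 (F = 5*sqrt(1/(15 + 9) - 77) = 5*sqrt(1/24 - 77) = 5*sqrt(-1847/24) = 5*(I*sqrt(11082)/12) = 5*I*sqrt(11082)/12 ≈ 43.863*I)
F*Z = (5*I*sqrt(11082)/12)*(-11) = -55*I*sqrt(11082)/12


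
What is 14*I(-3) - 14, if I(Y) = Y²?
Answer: 112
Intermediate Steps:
14*I(-3) - 14 = 14*(-3)² - 14 = 14*9 - 14 = 126 - 14 = 112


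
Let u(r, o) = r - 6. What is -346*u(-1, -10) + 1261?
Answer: 3683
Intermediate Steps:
u(r, o) = -6 + r
-346*u(-1, -10) + 1261 = -346*(-6 - 1) + 1261 = -346*(-7) + 1261 = 2422 + 1261 = 3683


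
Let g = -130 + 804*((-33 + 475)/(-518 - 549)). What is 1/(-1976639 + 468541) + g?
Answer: -745118044711/1609140566 ≈ -463.05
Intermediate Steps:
g = -494078/1067 (g = -130 + 804*(442/(-1067)) = -130 + 804*(442*(-1/1067)) = -130 + 804*(-442/1067) = -130 - 355368/1067 = -494078/1067 ≈ -463.05)
1/(-1976639 + 468541) + g = 1/(-1976639 + 468541) - 494078/1067 = 1/(-1508098) - 494078/1067 = -1/1508098 - 494078/1067 = -745118044711/1609140566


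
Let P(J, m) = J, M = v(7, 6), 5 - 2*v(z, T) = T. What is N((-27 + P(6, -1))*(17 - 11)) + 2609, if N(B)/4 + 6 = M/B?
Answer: 162856/63 ≈ 2585.0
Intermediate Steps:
v(z, T) = 5/2 - T/2
M = -½ (M = 5/2 - ½*6 = 5/2 - 3 = -½ ≈ -0.50000)
N(B) = -24 - 2/B (N(B) = -24 + 4*(-1/(2*B)) = -24 - 2/B)
N((-27 + P(6, -1))*(17 - 11)) + 2609 = (-24 - 2*1/((-27 + 6)*(17 - 11))) + 2609 = (-24 - 2/((-21*6))) + 2609 = (-24 - 2/(-126)) + 2609 = (-24 - 2*(-1/126)) + 2609 = (-24 + 1/63) + 2609 = -1511/63 + 2609 = 162856/63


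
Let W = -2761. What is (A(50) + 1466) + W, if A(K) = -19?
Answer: -1314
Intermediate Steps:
(A(50) + 1466) + W = (-19 + 1466) - 2761 = 1447 - 2761 = -1314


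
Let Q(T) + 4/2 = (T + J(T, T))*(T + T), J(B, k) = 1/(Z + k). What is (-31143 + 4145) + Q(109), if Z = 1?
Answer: -177981/55 ≈ -3236.0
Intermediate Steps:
J(B, k) = 1/(1 + k)
Q(T) = -2 + 2*T*(T + 1/(1 + T)) (Q(T) = -2 + (T + 1/(1 + T))*(T + T) = -2 + (T + 1/(1 + T))*(2*T) = -2 + 2*T*(T + 1/(1 + T)))
(-31143 + 4145) + Q(109) = (-31143 + 4145) + 2*(-1 + 109**2 + 109**3)/(1 + 109) = -26998 + 2*(-1 + 11881 + 1295029)/110 = -26998 + 2*(1/110)*1306909 = -26998 + 1306909/55 = -177981/55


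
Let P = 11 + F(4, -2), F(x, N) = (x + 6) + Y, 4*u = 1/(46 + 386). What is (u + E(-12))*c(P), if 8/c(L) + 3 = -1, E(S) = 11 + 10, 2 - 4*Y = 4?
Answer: -36289/864 ≈ -42.001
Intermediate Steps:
Y = -1/2 (Y = 1/2 - 1/4*4 = 1/2 - 1 = -1/2 ≈ -0.50000)
u = 1/1728 (u = 1/(4*(46 + 386)) = (1/4)/432 = (1/4)*(1/432) = 1/1728 ≈ 0.00057870)
F(x, N) = 11/2 + x (F(x, N) = (x + 6) - 1/2 = (6 + x) - 1/2 = 11/2 + x)
E(S) = 21
P = 41/2 (P = 11 + (11/2 + 4) = 11 + 19/2 = 41/2 ≈ 20.500)
c(L) = -2 (c(L) = 8/(-3 - 1) = 8/(-4) = 8*(-1/4) = -2)
(u + E(-12))*c(P) = (1/1728 + 21)*(-2) = (36289/1728)*(-2) = -36289/864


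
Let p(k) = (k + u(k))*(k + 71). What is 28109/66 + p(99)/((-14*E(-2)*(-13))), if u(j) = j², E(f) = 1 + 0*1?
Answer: 58096919/6006 ≈ 9673.1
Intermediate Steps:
E(f) = 1 (E(f) = 1 + 0 = 1)
p(k) = (71 + k)*(k + k²) (p(k) = (k + k²)*(k + 71) = (k + k²)*(71 + k) = (71 + k)*(k + k²))
28109/66 + p(99)/((-14*E(-2)*(-13))) = 28109/66 + (99*(71 + 99² + 72*99))/((-14*1*(-13))) = 28109*(1/66) + (99*(71 + 9801 + 7128))/((-14*(-13))) = 28109/66 + (99*17000)/182 = 28109/66 + 1683000*(1/182) = 28109/66 + 841500/91 = 58096919/6006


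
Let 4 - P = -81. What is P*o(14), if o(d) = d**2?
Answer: 16660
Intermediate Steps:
P = 85 (P = 4 - 1*(-81) = 4 + 81 = 85)
P*o(14) = 85*14**2 = 85*196 = 16660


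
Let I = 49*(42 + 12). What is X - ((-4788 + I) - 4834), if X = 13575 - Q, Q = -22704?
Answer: 43255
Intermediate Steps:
I = 2646 (I = 49*54 = 2646)
X = 36279 (X = 13575 - 1*(-22704) = 13575 + 22704 = 36279)
X - ((-4788 + I) - 4834) = 36279 - ((-4788 + 2646) - 4834) = 36279 - (-2142 - 4834) = 36279 - 1*(-6976) = 36279 + 6976 = 43255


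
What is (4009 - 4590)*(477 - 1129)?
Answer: 378812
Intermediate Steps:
(4009 - 4590)*(477 - 1129) = -581*(-652) = 378812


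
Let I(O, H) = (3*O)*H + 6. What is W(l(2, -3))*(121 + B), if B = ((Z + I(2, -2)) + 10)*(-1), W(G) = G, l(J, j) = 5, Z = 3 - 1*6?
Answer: 600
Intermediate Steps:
Z = -3 (Z = 3 - 6 = -3)
I(O, H) = 6 + 3*H*O (I(O, H) = 3*H*O + 6 = 6 + 3*H*O)
B = -1 (B = ((-3 + (6 + 3*(-2)*2)) + 10)*(-1) = ((-3 + (6 - 12)) + 10)*(-1) = ((-3 - 6) + 10)*(-1) = (-9 + 10)*(-1) = 1*(-1) = -1)
W(l(2, -3))*(121 + B) = 5*(121 - 1) = 5*120 = 600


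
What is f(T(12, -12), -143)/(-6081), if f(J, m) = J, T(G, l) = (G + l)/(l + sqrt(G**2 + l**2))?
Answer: 0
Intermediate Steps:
T(G, l) = (G + l)/(l + sqrt(G**2 + l**2))
f(T(12, -12), -143)/(-6081) = ((12 - 12)/(-12 + sqrt(12**2 + (-12)**2)))/(-6081) = (0/(-12 + sqrt(144 + 144)))*(-1/6081) = (0/(-12 + sqrt(288)))*(-1/6081) = (0/(-12 + 12*sqrt(2)))*(-1/6081) = 0*(-1/6081) = 0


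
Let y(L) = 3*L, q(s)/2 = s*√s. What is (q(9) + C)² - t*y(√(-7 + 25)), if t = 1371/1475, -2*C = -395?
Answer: 253009/4 - 12339*√2/1475 ≈ 63240.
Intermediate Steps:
C = 395/2 (C = -½*(-395) = 395/2 ≈ 197.50)
q(s) = 2*s^(3/2) (q(s) = 2*(s*√s) = 2*s^(3/2))
t = 1371/1475 (t = 1371*(1/1475) = 1371/1475 ≈ 0.92949)
(q(9) + C)² - t*y(√(-7 + 25)) = (2*9^(3/2) + 395/2)² - 1371*3*√(-7 + 25)/1475 = (2*27 + 395/2)² - 1371*3*√18/1475 = (54 + 395/2)² - 1371*3*(3*√2)/1475 = (503/2)² - 1371*9*√2/1475 = 253009/4 - 12339*√2/1475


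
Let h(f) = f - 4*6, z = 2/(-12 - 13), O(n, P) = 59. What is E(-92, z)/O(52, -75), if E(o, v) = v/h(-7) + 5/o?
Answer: -3691/4206700 ≈ -0.00087741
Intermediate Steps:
z = -2/25 (z = 2/(-25) = -1/25*2 = -2/25 ≈ -0.080000)
h(f) = -24 + f (h(f) = f - 24 = -24 + f)
E(o, v) = 5/o - v/31 (E(o, v) = v/(-24 - 7) + 5/o = v/(-31) + 5/o = v*(-1/31) + 5/o = -v/31 + 5/o = 5/o - v/31)
E(-92, z)/O(52, -75) = (5/(-92) - 1/31*(-2/25))/59 = (5*(-1/92) + 2/775)*(1/59) = (-5/92 + 2/775)*(1/59) = -3691/71300*1/59 = -3691/4206700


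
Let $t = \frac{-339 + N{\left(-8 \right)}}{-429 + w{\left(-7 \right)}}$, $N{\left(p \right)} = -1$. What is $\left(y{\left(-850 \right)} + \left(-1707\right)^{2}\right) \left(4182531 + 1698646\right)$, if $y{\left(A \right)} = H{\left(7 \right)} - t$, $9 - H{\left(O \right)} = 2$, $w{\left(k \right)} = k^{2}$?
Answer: $\frac{325601054901719}{19} \approx 1.7137 \cdot 10^{13}$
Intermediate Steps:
$H{\left(O \right)} = 7$ ($H{\left(O \right)} = 9 - 2 = 7$)
$t = \frac{17}{19}$ ($t = \frac{-339 - 1}{-429 + \left(-7\right)^{2}} = - \frac{340}{-429 + 49} = - \frac{340}{-380} = \left(-340\right) \left(- \frac{1}{380}\right) = \frac{17}{19} \approx 0.89474$)
$y{\left(A \right)} = \frac{116}{19}$ ($y{\left(A \right)} = 7 - \frac{17}{19} = \frac{116}{19}$)
$\left(y{\left(-850 \right)} + \left(-1707\right)^{2}\right) \left(4182531 + 1698646\right) = \left(\frac{116}{19} + \left(-1707\right)^{2}\right) \left(4182531 + 1698646\right) = \left(\frac{116}{19} + 2913849\right) 5881177 = \frac{55363247}{19} \cdot 5881177 = \frac{325601054901719}{19}$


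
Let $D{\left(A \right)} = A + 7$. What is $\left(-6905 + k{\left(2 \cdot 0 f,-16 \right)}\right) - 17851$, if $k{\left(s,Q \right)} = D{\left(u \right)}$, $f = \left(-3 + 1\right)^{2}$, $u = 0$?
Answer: $-24749$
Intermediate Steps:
$D{\left(A \right)} = 7 + A$
$f = 4$ ($f = \left(-2\right)^{2} = 4$)
$k{\left(s,Q \right)} = 7$ ($k{\left(s,Q \right)} = 7 + 0 = 7$)
$\left(-6905 + k{\left(2 \cdot 0 f,-16 \right)}\right) - 17851 = \left(-6905 + 7\right) - 17851 = -6898 - 17851 = -24749$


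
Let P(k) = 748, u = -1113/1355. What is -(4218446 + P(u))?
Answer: -4219194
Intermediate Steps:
u = -1113/1355 (u = -1113*1/1355 = -1113/1355 ≈ -0.82140)
-(4218446 + P(u)) = -(4218446 + 748) = -1*4219194 = -4219194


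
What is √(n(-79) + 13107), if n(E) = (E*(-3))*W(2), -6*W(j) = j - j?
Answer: √13107 ≈ 114.49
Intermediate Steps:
W(j) = 0 (W(j) = -(j - j)/6 = -⅙*0 = 0)
n(E) = 0 (n(E) = (E*(-3))*0 = -3*E*0 = 0)
√(n(-79) + 13107) = √(0 + 13107) = √13107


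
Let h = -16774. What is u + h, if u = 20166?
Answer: 3392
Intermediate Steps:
u + h = 20166 - 16774 = 3392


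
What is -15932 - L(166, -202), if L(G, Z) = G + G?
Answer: -16264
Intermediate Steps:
L(G, Z) = 2*G
-15932 - L(166, -202) = -15932 - 2*166 = -15932 - 1*332 = -15932 - 332 = -16264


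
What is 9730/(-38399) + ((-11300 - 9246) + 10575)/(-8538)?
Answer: 299801689/327850662 ≈ 0.91445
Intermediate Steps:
9730/(-38399) + ((-11300 - 9246) + 10575)/(-8538) = 9730*(-1/38399) + (-20546 + 10575)*(-1/8538) = -9730/38399 - 9971*(-1/8538) = -9730/38399 + 9971/8538 = 299801689/327850662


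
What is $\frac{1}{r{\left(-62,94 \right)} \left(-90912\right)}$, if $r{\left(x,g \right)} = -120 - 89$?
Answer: $\frac{1}{19000608} \approx 5.263 \cdot 10^{-8}$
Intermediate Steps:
$r{\left(x,g \right)} = -209$ ($r{\left(x,g \right)} = -120 - 89 = -209$)
$\frac{1}{r{\left(-62,94 \right)} \left(-90912\right)} = \frac{1}{\left(-209\right) \left(-90912\right)} = \left(- \frac{1}{209}\right) \left(- \frac{1}{90912}\right) = \frac{1}{19000608}$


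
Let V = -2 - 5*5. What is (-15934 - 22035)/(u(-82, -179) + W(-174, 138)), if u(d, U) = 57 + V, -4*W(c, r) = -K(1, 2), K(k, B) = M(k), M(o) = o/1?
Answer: -151876/121 ≈ -1255.2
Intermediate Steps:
M(o) = o (M(o) = o*1 = o)
K(k, B) = k
V = -27 (V = -2 - 25 = -27)
W(c, r) = ¼ (W(c, r) = -(-1)/4 = -¼*(-1) = ¼)
u(d, U) = 30 (u(d, U) = 57 - 27 = 30)
(-15934 - 22035)/(u(-82, -179) + W(-174, 138)) = (-15934 - 22035)/(30 + ¼) = -37969/121/4 = -37969*4/121 = -151876/121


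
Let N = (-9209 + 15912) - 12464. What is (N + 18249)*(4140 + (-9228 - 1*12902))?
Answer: -224659120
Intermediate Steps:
N = -5761 (N = 6703 - 12464 = -5761)
(N + 18249)*(4140 + (-9228 - 1*12902)) = (-5761 + 18249)*(4140 + (-9228 - 1*12902)) = 12488*(4140 + (-9228 - 12902)) = 12488*(4140 - 22130) = 12488*(-17990) = -224659120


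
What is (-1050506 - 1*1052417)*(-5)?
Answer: 10514615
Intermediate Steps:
(-1050506 - 1*1052417)*(-5) = (-1050506 - 1052417)*(-5) = -2102923*(-5) = 10514615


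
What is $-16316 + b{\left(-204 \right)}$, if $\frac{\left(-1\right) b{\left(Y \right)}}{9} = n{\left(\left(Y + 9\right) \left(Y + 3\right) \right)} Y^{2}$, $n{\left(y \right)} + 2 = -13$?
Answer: $5601844$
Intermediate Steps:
$n{\left(y \right)} = -15$ ($n{\left(y \right)} = -2 - 13 = -15$)
$b{\left(Y \right)} = 135 Y^{2}$ ($b{\left(Y \right)} = - 9 \left(- 15 Y^{2}\right) = 135 Y^{2}$)
$-16316 + b{\left(-204 \right)} = -16316 + 135 \left(-204\right)^{2} = -16316 + 135 \cdot 41616 = -16316 + 5618160 = 5601844$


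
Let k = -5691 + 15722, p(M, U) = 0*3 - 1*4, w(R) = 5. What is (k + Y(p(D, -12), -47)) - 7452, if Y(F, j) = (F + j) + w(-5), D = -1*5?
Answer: 2533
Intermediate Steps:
D = -5
p(M, U) = -4 (p(M, U) = 0 - 4 = -4)
k = 10031
Y(F, j) = 5 + F + j (Y(F, j) = (F + j) + 5 = 5 + F + j)
(k + Y(p(D, -12), -47)) - 7452 = (10031 + (5 - 4 - 47)) - 7452 = (10031 - 46) - 7452 = 9985 - 7452 = 2533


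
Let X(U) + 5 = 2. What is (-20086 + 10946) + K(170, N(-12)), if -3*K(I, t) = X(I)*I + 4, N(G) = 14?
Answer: -26914/3 ≈ -8971.3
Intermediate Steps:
X(U) = -3 (X(U) = -5 + 2 = -3)
K(I, t) = -4/3 + I (K(I, t) = -(-3*I + 4)/3 = -(4 - 3*I)/3 = -4/3 + I)
(-20086 + 10946) + K(170, N(-12)) = (-20086 + 10946) + (-4/3 + 170) = -9140 + 506/3 = -26914/3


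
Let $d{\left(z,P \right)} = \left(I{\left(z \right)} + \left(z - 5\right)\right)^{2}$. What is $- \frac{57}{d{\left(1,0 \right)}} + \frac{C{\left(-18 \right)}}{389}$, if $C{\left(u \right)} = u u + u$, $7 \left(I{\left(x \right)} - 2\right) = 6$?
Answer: $- \frac{1066893}{24896} \approx -42.854$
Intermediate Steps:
$I{\left(x \right)} = \frac{20}{7}$ ($I{\left(x \right)} = 2 + \frac{1}{7} \cdot 6 = 2 + \frac{6}{7} = \frac{20}{7}$)
$d{\left(z,P \right)} = \left(- \frac{15}{7} + z\right)^{2}$ ($d{\left(z,P \right)} = \left(\frac{20}{7} + \left(z - 5\right)\right)^{2} = \left(\frac{20}{7} + \left(-5 + z\right)\right)^{2} = \left(- \frac{15}{7} + z\right)^{2}$)
$C{\left(u \right)} = u + u^{2}$ ($C{\left(u \right)} = u^{2} + u = u + u^{2}$)
$- \frac{57}{d{\left(1,0 \right)}} + \frac{C{\left(-18 \right)}}{389} = - \frac{57}{\frac{1}{49} \left(-15 + 7 \cdot 1\right)^{2}} + \frac{\left(-18\right) \left(1 - 18\right)}{389} = - \frac{57}{\frac{1}{49} \left(-15 + 7\right)^{2}} + \left(-18\right) \left(-17\right) \frac{1}{389} = - \frac{57}{\frac{1}{49} \left(-8\right)^{2}} + 306 \cdot \frac{1}{389} = - \frac{57}{\frac{1}{49} \cdot 64} + \frac{306}{389} = - \frac{57}{\frac{64}{49}} + \frac{306}{389} = \left(-57\right) \frac{49}{64} + \frac{306}{389} = - \frac{2793}{64} + \frac{306}{389} = - \frac{1066893}{24896}$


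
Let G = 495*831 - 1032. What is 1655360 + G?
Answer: 2065673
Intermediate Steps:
G = 410313 (G = 411345 - 1032 = 410313)
1655360 + G = 1655360 + 410313 = 2065673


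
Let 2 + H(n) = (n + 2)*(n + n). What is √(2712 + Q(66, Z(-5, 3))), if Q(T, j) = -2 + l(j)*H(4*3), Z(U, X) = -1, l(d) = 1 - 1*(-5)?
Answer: √4714 ≈ 68.659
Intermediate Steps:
l(d) = 6 (l(d) = 1 + 5 = 6)
H(n) = -2 + 2*n*(2 + n) (H(n) = -2 + (n + 2)*(n + n) = -2 + (2 + n)*(2*n) = -2 + 2*n*(2 + n))
Q(T, j) = 2002 (Q(T, j) = -2 + 6*(-2 + 2*(4*3)² + 4*(4*3)) = -2 + 6*(-2 + 2*12² + 4*12) = -2 + 6*(-2 + 2*144 + 48) = -2 + 6*(-2 + 288 + 48) = -2 + 6*334 = -2 + 2004 = 2002)
√(2712 + Q(66, Z(-5, 3))) = √(2712 + 2002) = √4714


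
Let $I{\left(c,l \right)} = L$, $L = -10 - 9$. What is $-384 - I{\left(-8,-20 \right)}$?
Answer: $-365$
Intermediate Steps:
$L = -19$
$I{\left(c,l \right)} = -19$
$-384 - I{\left(-8,-20 \right)} = -384 - -19 = -384 + 19 = -365$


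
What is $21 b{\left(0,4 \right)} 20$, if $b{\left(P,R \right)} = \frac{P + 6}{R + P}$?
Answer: $630$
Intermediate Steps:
$b{\left(P,R \right)} = \frac{6 + P}{P + R}$
$21 b{\left(0,4 \right)} 20 = 21 \frac{6 + 0}{0 + 4} \cdot 20 = 21 \cdot \frac{1}{4} \cdot 6 \cdot 20 = 21 \cdot \frac{3}{2} \cdot 20 = \frac{63}{2} \cdot 20 = 630$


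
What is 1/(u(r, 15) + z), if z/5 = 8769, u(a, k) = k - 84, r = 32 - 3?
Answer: 1/43776 ≈ 2.2844e-5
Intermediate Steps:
r = 29
u(a, k) = -84 + k
z = 43845 (z = 5*8769 = 43845)
1/(u(r, 15) + z) = 1/((-84 + 15) + 43845) = 1/(-69 + 43845) = 1/43776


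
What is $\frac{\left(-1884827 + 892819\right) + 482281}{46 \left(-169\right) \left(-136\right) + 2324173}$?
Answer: $- \frac{509727}{3381437} \approx -0.15074$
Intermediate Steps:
$\frac{\left(-1884827 + 892819\right) + 482281}{46 \left(-169\right) \left(-136\right) + 2324173} = \frac{-992008 + 482281}{\left(-7774\right) \left(-136\right) + 2324173} = - \frac{509727}{1057264 + 2324173} = - \frac{509727}{3381437}$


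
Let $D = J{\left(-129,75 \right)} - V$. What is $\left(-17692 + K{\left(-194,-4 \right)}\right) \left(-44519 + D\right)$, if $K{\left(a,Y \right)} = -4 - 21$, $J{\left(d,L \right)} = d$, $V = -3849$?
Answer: $722835883$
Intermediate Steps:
$D = 3720$ ($D = -129 - -3849 = -129 + 3849 = 3720$)
$K{\left(a,Y \right)} = -25$ ($K{\left(a,Y \right)} = -4 - 21 = -25$)
$\left(-17692 + K{\left(-194,-4 \right)}\right) \left(-44519 + D\right) = \left(-17692 - 25\right) \left(-44519 + 3720\right) = \left(-17717\right) \left(-40799\right) = 722835883$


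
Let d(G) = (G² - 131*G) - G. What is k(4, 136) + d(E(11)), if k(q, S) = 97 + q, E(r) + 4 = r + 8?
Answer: -1654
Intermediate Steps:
E(r) = 4 + r (E(r) = -4 + (r + 8) = -4 + (8 + r) = 4 + r)
d(G) = G² - 132*G
k(4, 136) + d(E(11)) = (97 + 4) + (4 + 11)*(-132 + (4 + 11)) = 101 + 15*(-132 + 15) = 101 + 15*(-117) = 101 - 1755 = -1654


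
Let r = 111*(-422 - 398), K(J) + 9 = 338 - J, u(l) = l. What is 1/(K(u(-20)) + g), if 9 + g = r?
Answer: -1/90680 ≈ -1.1028e-5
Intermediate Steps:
K(J) = 329 - J (K(J) = -9 + (338 - J) = 329 - J)
r = -91020 (r = 111*(-820) = -91020)
g = -91029 (g = -9 - 91020 = -91029)
1/(K(u(-20)) + g) = 1/((329 - 1*(-20)) - 91029) = 1/((329 + 20) - 91029) = 1/(349 - 91029) = 1/(-90680) = -1/90680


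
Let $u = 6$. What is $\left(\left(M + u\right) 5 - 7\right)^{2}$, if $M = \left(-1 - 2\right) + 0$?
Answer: $64$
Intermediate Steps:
$M = -3$ ($M = -3 + 0 = -3$)
$\left(\left(M + u\right) 5 - 7\right)^{2} = \left(\left(-3 + 6\right) 5 - 7\right)^{2} = \left(3 \cdot 5 - 7\right)^{2} = \left(15 - 7\right)^{2} = 8^{2} = 64$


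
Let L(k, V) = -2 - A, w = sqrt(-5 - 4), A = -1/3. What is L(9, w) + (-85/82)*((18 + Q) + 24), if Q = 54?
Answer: -12445/123 ≈ -101.18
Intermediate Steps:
A = -1/3 (A = -1*1/3 = -1/3 ≈ -0.33333)
w = 3*I (w = sqrt(-9) = 3*I ≈ 3.0*I)
L(k, V) = -5/3 (L(k, V) = -2 - 1*(-1/3) = -2 + 1/3 = -5/3)
L(9, w) + (-85/82)*((18 + Q) + 24) = -5/3 + (-85/82)*((18 + 54) + 24) = -5/3 + (-85*1/82)*(72 + 24) = -5/3 - 85/82*96 = -5/3 - 4080/41 = -12445/123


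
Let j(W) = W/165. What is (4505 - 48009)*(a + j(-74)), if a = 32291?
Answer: -231786745264/165 ≈ -1.4048e+9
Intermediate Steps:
j(W) = W/165 (j(W) = W*(1/165) = W/165)
(4505 - 48009)*(a + j(-74)) = (4505 - 48009)*(32291 + (1/165)*(-74)) = -43504*(32291 - 74/165) = -43504*5327941/165 = -231786745264/165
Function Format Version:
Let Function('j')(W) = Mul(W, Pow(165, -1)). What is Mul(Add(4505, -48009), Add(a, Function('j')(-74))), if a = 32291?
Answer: Rational(-231786745264, 165) ≈ -1.4048e+9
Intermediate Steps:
Function('j')(W) = Mul(Rational(1, 165), W) (Function('j')(W) = Mul(W, Rational(1, 165)) = Mul(Rational(1, 165), W))
Mul(Add(4505, -48009), Add(a, Function('j')(-74))) = Mul(Add(4505, -48009), Add(32291, Mul(Rational(1, 165), -74))) = Mul(-43504, Add(32291, Rational(-74, 165))) = Mul(-43504, Rational(5327941, 165)) = Rational(-231786745264, 165)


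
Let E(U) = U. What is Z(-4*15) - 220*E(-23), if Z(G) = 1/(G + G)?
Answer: 607199/120 ≈ 5060.0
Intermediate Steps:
Z(G) = 1/(2*G)
Z(-4*15) - 220*E(-23) = 1/(2*((-4*15))) - 220*(-23) = (1/2)/(-60) + 5060 = (1/2)*(-1/60) + 5060 = -1/120 + 5060 = 607199/120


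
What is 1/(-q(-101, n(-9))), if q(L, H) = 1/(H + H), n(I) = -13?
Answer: 26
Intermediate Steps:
q(L, H) = 1/(2*H)
1/(-q(-101, n(-9))) = 1/(-1/(2*(-13))) = 1/(-(-1)/(2*13)) = 1/(-1*(-1/26)) = 1/(1/26) = 26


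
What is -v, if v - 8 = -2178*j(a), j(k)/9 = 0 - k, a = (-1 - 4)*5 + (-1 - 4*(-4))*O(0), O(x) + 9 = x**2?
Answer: 3136312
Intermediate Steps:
O(x) = -9 + x**2
a = -160 (a = (-1 - 4)*5 + (-1 - 4*(-4))*(-9 + 0**2) = -5*5 + (-1 + 16)*(-9 + 0) = -25 + 15*(-9) = -25 - 135 = -160)
j(k) = -9*k (j(k) = 9*(0 - k) = 9*(-k) = -9*k)
v = -3136312 (v = 8 - (-19602)*(-160) = 8 - 2178*1440 = 8 - 3136320 = -3136312)
-v = -1*(-3136312) = 3136312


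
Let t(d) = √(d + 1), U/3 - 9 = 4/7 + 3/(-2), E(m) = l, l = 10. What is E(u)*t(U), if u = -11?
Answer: 5*√4942/7 ≈ 50.214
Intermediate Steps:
E(m) = 10
U = 339/14 (U = 27 + 3*(4/7 + 3/(-2)) = 27 + 3*(4*(⅐) + 3*(-½)) = 27 + 3*(4/7 - 3/2) = 27 + 3*(-13/14) = 27 - 39/14 = 339/14 ≈ 24.214)
t(d) = √(1 + d)
E(u)*t(U) = 10*√(1 + 339/14) = 10*√(353/14) = 10*(√4942/14) = 5*√4942/7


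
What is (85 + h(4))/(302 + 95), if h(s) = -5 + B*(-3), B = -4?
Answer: 92/397 ≈ 0.23174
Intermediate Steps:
h(s) = 7 (h(s) = -5 - 4*(-3) = -5 + 12 = 7)
(85 + h(4))/(302 + 95) = (85 + 7)/(302 + 95) = 92/397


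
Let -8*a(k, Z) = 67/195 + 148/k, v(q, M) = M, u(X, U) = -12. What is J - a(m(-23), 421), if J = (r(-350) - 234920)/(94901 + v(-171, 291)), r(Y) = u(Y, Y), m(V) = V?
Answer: -1378738801/426936120 ≈ -3.2294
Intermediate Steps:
r(Y) = -12
a(k, Z) = -67/1560 - 37/(2*k) (a(k, Z) = -(67/195 + 148/k)/8 = -67/1560 - 37/(2*k))
J = -58733/23798 (J = (-12 - 234920)/(94901 + 291) = -234932/95192 = -234932*1/95192 = -58733/23798 ≈ -2.4680)
J - a(m(-23), 421) = -58733/23798 - (-28860 - 67*(-23))/(1560*(-23)) = -58733/23798 - (-1)*(-28860 + 1541)/(1560*23) = -58733/23798 - (-1)*(-27319)/(1560*23) = -58733/23798 - 1*27319/35880 = -58733/23798 - 27319/35880 = -1378738801/426936120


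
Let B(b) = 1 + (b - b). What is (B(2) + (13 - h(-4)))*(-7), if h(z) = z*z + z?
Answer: -14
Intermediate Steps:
h(z) = z + z² (h(z) = z² + z = z + z²)
B(b) = 1 (B(b) = 1 + 0 = 1)
(B(2) + (13 - h(-4)))*(-7) = (1 + (13 - (-4)*(1 - 4)))*(-7) = (1 + (13 - (-4)*(-3)))*(-7) = (1 + (13 - 1*12))*(-7) = (1 + (13 - 12))*(-7) = (1 + 1)*(-7) = 2*(-7) = -14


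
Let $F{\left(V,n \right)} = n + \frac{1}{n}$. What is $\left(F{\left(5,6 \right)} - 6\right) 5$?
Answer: $\frac{5}{6} \approx 0.83333$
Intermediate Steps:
$\left(F{\left(5,6 \right)} - 6\right) 5 = \left(\left(6 + \frac{1}{6}\right) - 6\right) 5 = \left(\frac{37}{6} - 6\right) 5 = \frac{1}{6} \cdot 5 = \frac{5}{6}$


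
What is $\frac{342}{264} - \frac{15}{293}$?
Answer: $\frac{16041}{12892} \approx 1.2443$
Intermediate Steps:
$\frac{342}{264} - \frac{15}{293} = 342 \cdot \frac{1}{264} - \frac{15}{293} = \frac{57}{44} - \frac{15}{293} = \frac{16041}{12892}$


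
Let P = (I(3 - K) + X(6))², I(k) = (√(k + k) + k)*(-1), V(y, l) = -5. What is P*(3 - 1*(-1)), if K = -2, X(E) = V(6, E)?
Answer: 440 + 80*√10 ≈ 692.98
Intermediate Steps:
X(E) = -5
I(k) = -k - √2*√k (I(k) = (√(2*k) + k)*(-1) = (√2*√k + k)*(-1) = (k + √2*√k)*(-1) = -k - √2*√k)
P = (-10 - √10)² (P = ((-(3 - 1*(-2)) - √2*√(3 - 1*(-2))) - 5)² = ((-(3 + 2) - √2*√(3 + 2)) - 5)² = ((-1*5 - √2*√5) - 5)² = ((-5 - √10) - 5)² = (-10 - √10)² ≈ 173.25)
P*(3 - 1*(-1)) = (10 + √10)²*(3 - 1*(-1)) = (10 + √10)²*(3 + 1) = (10 + √10)²*4 = 4*(10 + √10)²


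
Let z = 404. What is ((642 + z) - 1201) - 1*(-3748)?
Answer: 3593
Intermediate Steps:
((642 + z) - 1201) - 1*(-3748) = ((642 + 404) - 1201) - 1*(-3748) = (1046 - 1201) + 3748 = -155 + 3748 = 3593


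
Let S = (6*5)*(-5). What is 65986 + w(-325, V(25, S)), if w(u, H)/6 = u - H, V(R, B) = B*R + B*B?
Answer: -48464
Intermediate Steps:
S = -150 (S = 30*(-5) = -150)
V(R, B) = B² + B*R (V(R, B) = B*R + B² = B² + B*R)
w(u, H) = -6*H + 6*u (w(u, H) = 6*(u - H) = -6*H + 6*u)
65986 + w(-325, V(25, S)) = 65986 + (-(-900)*(-150 + 25) + 6*(-325)) = 65986 + (-(-900)*(-125) - 1950) = 65986 + (-6*18750 - 1950) = 65986 + (-112500 - 1950) = 65986 - 114450 = -48464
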